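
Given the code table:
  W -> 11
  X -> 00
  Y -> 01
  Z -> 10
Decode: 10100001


Decoding:
10 -> Z
10 -> Z
00 -> X
01 -> Y


Result: ZZXY


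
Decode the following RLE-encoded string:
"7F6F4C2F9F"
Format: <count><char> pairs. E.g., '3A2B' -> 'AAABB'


Expanding each <count><char> pair:
  7F -> 'FFFFFFF'
  6F -> 'FFFFFF'
  4C -> 'CCCC'
  2F -> 'FF'
  9F -> 'FFFFFFFFF'

Decoded = FFFFFFFFFFFFFCCCCFFFFFFFFFFF


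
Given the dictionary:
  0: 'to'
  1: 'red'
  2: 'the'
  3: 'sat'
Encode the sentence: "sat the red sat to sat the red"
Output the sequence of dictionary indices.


Look up each word in the dictionary:
  'sat' -> 3
  'the' -> 2
  'red' -> 1
  'sat' -> 3
  'to' -> 0
  'sat' -> 3
  'the' -> 2
  'red' -> 1

Encoded: [3, 2, 1, 3, 0, 3, 2, 1]


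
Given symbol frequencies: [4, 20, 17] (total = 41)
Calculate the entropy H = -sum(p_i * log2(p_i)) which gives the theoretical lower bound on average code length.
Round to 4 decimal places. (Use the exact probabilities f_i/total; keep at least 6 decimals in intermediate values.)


Per-symbol terms -p_i * log2(p_i) with p_i = f_i/41:
  p = 4/41 = 0.097561: log2(p) = -3.357552, -p*log2(p) = 0.327566
  p = 20/41 = 0.487805: log2(p) = -1.035624, -p*log2(p) = 0.505182
  p = 17/41 = 0.414634: log2(p) = -1.270089, -p*log2(p) = 0.526622
H = 0.327566 + 0.505182 + 0.526622 = 1.359370

H = 1.3594 bits/symbol


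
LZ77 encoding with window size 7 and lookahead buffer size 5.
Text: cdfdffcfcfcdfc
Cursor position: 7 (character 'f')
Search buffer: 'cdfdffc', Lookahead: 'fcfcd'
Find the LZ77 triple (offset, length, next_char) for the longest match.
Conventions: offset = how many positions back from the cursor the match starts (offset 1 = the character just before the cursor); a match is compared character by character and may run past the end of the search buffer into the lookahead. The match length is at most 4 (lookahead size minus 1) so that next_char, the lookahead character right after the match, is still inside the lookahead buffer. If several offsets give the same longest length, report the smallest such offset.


Try each offset into the search buffer:
  offset=1 (pos 6, char 'c'): match length 0
  offset=2 (pos 5, char 'f'): match length 4
  offset=3 (pos 4, char 'f'): match length 1
  offset=4 (pos 3, char 'd'): match length 0
  offset=5 (pos 2, char 'f'): match length 1
  offset=6 (pos 1, char 'd'): match length 0
  offset=7 (pos 0, char 'c'): match length 0
Longest match has length 4 at offset 2.
next_char = character at position 7 + 4 = 11 -> 'd'

Best match: offset=2, length=4 (matching 'fcfc' starting at position 5)
LZ77 triple: (2, 4, 'd')


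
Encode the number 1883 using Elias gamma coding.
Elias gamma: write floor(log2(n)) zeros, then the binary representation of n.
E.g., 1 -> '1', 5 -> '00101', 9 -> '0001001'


num_bits = floor(log2(1883)) + 1 = 11
leading_zeros = num_bits - 1 = 10
binary(1883) = 11101011011

Elias gamma(1883) = '0000000000' + '11101011011' = 000000000011101011011 (21 bits)


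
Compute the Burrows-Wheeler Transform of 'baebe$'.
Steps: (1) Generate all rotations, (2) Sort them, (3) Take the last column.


Rotations (sorted):
  0: $baebe -> last char: e
  1: aebe$b -> last char: b
  2: baebe$ -> last char: $
  3: be$bae -> last char: e
  4: e$baeb -> last char: b
  5: ebe$ba -> last char: a


BWT = eb$eba


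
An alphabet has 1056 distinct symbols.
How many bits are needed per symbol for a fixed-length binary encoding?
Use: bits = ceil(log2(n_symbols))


log2(1056) = 10.0444
Bracket: 2^10 = 1024 < 1056 <= 2^11 = 2048
So ceil(log2(1056)) = 11

bits = ceil(log2(1056)) = ceil(10.0444) = 11 bits


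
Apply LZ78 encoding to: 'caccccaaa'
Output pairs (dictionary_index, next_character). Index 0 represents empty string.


LZ78 encoding steps:
Dictionary: {0: ''}
Step 1: w='' (idx 0), next='c' -> output (0, 'c'), add 'c' as idx 1
Step 2: w='' (idx 0), next='a' -> output (0, 'a'), add 'a' as idx 2
Step 3: w='c' (idx 1), next='c' -> output (1, 'c'), add 'cc' as idx 3
Step 4: w='cc' (idx 3), next='a' -> output (3, 'a'), add 'cca' as idx 4
Step 5: w='a' (idx 2), next='a' -> output (2, 'a'), add 'aa' as idx 5


Encoded: [(0, 'c'), (0, 'a'), (1, 'c'), (3, 'a'), (2, 'a')]


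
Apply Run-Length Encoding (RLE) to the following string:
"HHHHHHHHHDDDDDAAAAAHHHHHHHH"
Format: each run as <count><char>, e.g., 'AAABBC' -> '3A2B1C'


Scanning runs left to right:
  i=0: run of 'H' x 9 -> '9H'
  i=9: run of 'D' x 5 -> '5D'
  i=14: run of 'A' x 5 -> '5A'
  i=19: run of 'H' x 8 -> '8H'

RLE = 9H5D5A8H


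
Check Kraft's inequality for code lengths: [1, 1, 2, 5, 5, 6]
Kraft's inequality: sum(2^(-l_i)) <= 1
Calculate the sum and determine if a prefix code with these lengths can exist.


Sum = 2^(-1) + 2^(-1) + 2^(-2) + 2^(-5) + 2^(-5) + 2^(-6)
    = 0.5 + 0.5 + 0.25 + 0.03125 + 0.03125 + 0.015625
    = 85/64 = 1.328125
Since 1.328125 > 1, Kraft's inequality is NOT satisfied.
A prefix code with these lengths CANNOT exist.

Kraft sum = 1.328125. Not satisfied.


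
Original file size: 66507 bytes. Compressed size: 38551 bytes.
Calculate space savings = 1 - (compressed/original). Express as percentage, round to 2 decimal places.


ratio = compressed/original = 38551/66507 = 0.579653
savings = 1 - ratio = 1 - 0.579653 = 0.420347
as a percentage: 0.420347 * 100 = 42.03%

Space savings = 1 - 38551/66507 = 42.03%


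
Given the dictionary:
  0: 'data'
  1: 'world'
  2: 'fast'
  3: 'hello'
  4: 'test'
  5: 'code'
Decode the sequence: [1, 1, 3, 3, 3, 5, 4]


Look up each index in the dictionary:
  1 -> 'world'
  1 -> 'world'
  3 -> 'hello'
  3 -> 'hello'
  3 -> 'hello'
  5 -> 'code'
  4 -> 'test'

Decoded: "world world hello hello hello code test"


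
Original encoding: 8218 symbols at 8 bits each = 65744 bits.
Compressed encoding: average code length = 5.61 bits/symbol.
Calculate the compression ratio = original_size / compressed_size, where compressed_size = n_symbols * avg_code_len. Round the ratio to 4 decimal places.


original_size = n_symbols * orig_bits = 8218 * 8 = 65744 bits
compressed_size = n_symbols * avg_code_len = 8218 * 5.61 = 46102.98 bits
ratio = original_size / compressed_size = 65744 / 46102.98 = 1.426

Compression ratio = 1.426


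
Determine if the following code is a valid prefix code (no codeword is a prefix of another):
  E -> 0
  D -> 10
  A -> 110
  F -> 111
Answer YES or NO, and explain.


Checking each pair (does one codeword prefix another?):
  E='0' vs D='10': no prefix
  E='0' vs A='110': no prefix
  E='0' vs F='111': no prefix
  D='10' vs E='0': no prefix
  D='10' vs A='110': no prefix
  D='10' vs F='111': no prefix
  A='110' vs E='0': no prefix
  A='110' vs D='10': no prefix
  A='110' vs F='111': no prefix
  F='111' vs E='0': no prefix
  F='111' vs D='10': no prefix
  F='111' vs A='110': no prefix
No violation found over all pairs.

YES -- this is a valid prefix code. No codeword is a prefix of any other codeword.


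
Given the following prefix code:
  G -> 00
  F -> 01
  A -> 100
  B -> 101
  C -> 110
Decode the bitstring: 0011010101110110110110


Decoding step by step:
Bits 00 -> G
Bits 110 -> C
Bits 101 -> B
Bits 01 -> F
Bits 110 -> C
Bits 110 -> C
Bits 110 -> C
Bits 110 -> C


Decoded message: GCBFCCCC


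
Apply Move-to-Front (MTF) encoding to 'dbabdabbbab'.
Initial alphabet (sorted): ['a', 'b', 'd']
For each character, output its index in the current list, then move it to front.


MTF encoding:
'd': index 2 in ['a', 'b', 'd'] -> ['d', 'a', 'b']
'b': index 2 in ['d', 'a', 'b'] -> ['b', 'd', 'a']
'a': index 2 in ['b', 'd', 'a'] -> ['a', 'b', 'd']
'b': index 1 in ['a', 'b', 'd'] -> ['b', 'a', 'd']
'd': index 2 in ['b', 'a', 'd'] -> ['d', 'b', 'a']
'a': index 2 in ['d', 'b', 'a'] -> ['a', 'd', 'b']
'b': index 2 in ['a', 'd', 'b'] -> ['b', 'a', 'd']
'b': index 0 in ['b', 'a', 'd'] -> ['b', 'a', 'd']
'b': index 0 in ['b', 'a', 'd'] -> ['b', 'a', 'd']
'a': index 1 in ['b', 'a', 'd'] -> ['a', 'b', 'd']
'b': index 1 in ['a', 'b', 'd'] -> ['b', 'a', 'd']


Output: [2, 2, 2, 1, 2, 2, 2, 0, 0, 1, 1]


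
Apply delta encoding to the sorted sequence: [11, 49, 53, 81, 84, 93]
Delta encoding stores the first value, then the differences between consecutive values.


First value: 11
Deltas:
  49 - 11 = 38
  53 - 49 = 4
  81 - 53 = 28
  84 - 81 = 3
  93 - 84 = 9


Delta encoded: [11, 38, 4, 28, 3, 9]


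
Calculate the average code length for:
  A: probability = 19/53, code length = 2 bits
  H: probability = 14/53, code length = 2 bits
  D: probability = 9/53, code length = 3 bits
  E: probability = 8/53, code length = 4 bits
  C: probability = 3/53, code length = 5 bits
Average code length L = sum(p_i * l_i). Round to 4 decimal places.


Weighted contributions p_i * l_i:
  A: (19/53) * 2 = 38/53
  H: (14/53) * 2 = 28/53
  D: (9/53) * 3 = 27/53
  E: (8/53) * 4 = 32/53
  C: (3/53) * 5 = 15/53
Sum = (38 + 28 + 27 + 32 + 15)/53 = 140/53

L = 140/53 = 2.6415 bits/symbol


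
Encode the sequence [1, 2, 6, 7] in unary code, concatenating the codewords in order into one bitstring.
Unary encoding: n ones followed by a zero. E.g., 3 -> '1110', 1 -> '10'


Encode each number as n ones followed by a terminating 0:
  1 -> 10 (2 bits)
  2 -> 110 (3 bits)
  6 -> 1111110 (7 bits)
  7 -> 11111110 (8 bits)
Total length = 2 + 3 + 7 + 8 = 20 bits.

Unary([1, 2, 6, 7]) = 10110111111011111110 (20 bits)


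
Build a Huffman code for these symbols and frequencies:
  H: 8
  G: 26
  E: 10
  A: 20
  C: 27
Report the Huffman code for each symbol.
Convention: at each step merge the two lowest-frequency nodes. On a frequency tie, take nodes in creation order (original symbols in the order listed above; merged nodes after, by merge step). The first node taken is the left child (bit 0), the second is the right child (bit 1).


Huffman tree construction:
Step 1: Merge H(8) + E(10) = 18
Step 2: Merge (H+E)(18) + A(20) = 38
Step 3: Merge G(26) + C(27) = 53
Step 4: Merge ((H+E)+A)(38) + (G+C)(53) = 91
Read each symbol's code off the tree from the root (left child = 0, right child = 1).

Codes:
  H: 000 (length 3)
  G: 10 (length 2)
  E: 001 (length 3)
  A: 01 (length 2)
  C: 11 (length 2)
Average code length: 200/91 = 2.1978 bits/symbol


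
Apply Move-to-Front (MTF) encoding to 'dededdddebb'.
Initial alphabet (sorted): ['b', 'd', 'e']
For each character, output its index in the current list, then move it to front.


MTF encoding:
'd': index 1 in ['b', 'd', 'e'] -> ['d', 'b', 'e']
'e': index 2 in ['d', 'b', 'e'] -> ['e', 'd', 'b']
'd': index 1 in ['e', 'd', 'b'] -> ['d', 'e', 'b']
'e': index 1 in ['d', 'e', 'b'] -> ['e', 'd', 'b']
'd': index 1 in ['e', 'd', 'b'] -> ['d', 'e', 'b']
'd': index 0 in ['d', 'e', 'b'] -> ['d', 'e', 'b']
'd': index 0 in ['d', 'e', 'b'] -> ['d', 'e', 'b']
'd': index 0 in ['d', 'e', 'b'] -> ['d', 'e', 'b']
'e': index 1 in ['d', 'e', 'b'] -> ['e', 'd', 'b']
'b': index 2 in ['e', 'd', 'b'] -> ['b', 'e', 'd']
'b': index 0 in ['b', 'e', 'd'] -> ['b', 'e', 'd']


Output: [1, 2, 1, 1, 1, 0, 0, 0, 1, 2, 0]


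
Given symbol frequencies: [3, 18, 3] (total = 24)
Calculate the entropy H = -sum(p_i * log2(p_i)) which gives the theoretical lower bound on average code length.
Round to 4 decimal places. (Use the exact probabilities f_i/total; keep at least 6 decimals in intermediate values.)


Per-symbol terms -p_i * log2(p_i) with p_i = f_i/24:
  p = 3/24 = 0.125000: log2(p) = -3.000000, -p*log2(p) = 0.375000
  p = 18/24 = 0.750000: log2(p) = -0.415037, -p*log2(p) = 0.311278
  p = 3/24 = 0.125000: log2(p) = -3.000000, -p*log2(p) = 0.375000
H = 0.375000 + 0.311278 + 0.375000 = 1.061278

H = 1.0613 bits/symbol


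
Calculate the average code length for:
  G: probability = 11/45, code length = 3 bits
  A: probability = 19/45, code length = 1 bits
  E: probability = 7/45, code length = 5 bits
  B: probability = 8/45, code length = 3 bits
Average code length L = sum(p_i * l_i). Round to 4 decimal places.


Weighted contributions p_i * l_i:
  G: (11/45) * 3 = 33/45
  A: (19/45) * 1 = 19/45
  E: (7/45) * 5 = 35/45
  B: (8/45) * 3 = 24/45
Sum = (33 + 19 + 35 + 24)/45 = 111/45

L = 111/45 = 2.4667 bits/symbol


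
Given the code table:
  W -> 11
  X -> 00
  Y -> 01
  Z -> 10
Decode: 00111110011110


Decoding:
00 -> X
11 -> W
11 -> W
10 -> Z
01 -> Y
11 -> W
10 -> Z


Result: XWWZYWZ


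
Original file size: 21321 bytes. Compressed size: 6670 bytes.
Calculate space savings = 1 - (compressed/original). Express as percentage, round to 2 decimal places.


ratio = compressed/original = 6670/21321 = 0.312837
savings = 1 - ratio = 1 - 0.312837 = 0.687163
as a percentage: 0.687163 * 100 = 68.72%

Space savings = 1 - 6670/21321 = 68.72%


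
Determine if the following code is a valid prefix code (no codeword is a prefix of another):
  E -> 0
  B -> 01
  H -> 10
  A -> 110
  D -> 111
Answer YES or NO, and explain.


Checking each pair (does one codeword prefix another?):
  E='0' vs B='01': prefix -- VIOLATION

NO -- this is NOT a valid prefix code. E (0) is a prefix of B (01).


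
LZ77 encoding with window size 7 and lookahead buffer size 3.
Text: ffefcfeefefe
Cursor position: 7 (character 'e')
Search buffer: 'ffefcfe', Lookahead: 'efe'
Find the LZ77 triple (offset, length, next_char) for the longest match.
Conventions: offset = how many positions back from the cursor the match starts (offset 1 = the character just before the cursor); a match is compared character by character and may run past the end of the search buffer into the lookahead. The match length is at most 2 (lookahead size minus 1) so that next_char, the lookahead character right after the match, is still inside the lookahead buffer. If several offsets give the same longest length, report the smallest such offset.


Try each offset into the search buffer:
  offset=1 (pos 6, char 'e'): match length 1
  offset=2 (pos 5, char 'f'): match length 0
  offset=3 (pos 4, char 'c'): match length 0
  offset=4 (pos 3, char 'f'): match length 0
  offset=5 (pos 2, char 'e'): match length 2
  offset=6 (pos 1, char 'f'): match length 0
  offset=7 (pos 0, char 'f'): match length 0
Longest match has length 2 at offset 5.
next_char = character at position 7 + 2 = 9 -> 'e'

Best match: offset=5, length=2 (matching 'ef' starting at position 2)
LZ77 triple: (5, 2, 'e')


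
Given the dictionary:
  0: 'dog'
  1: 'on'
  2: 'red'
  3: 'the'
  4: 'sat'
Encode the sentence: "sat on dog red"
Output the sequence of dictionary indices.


Look up each word in the dictionary:
  'sat' -> 4
  'on' -> 1
  'dog' -> 0
  'red' -> 2

Encoded: [4, 1, 0, 2]


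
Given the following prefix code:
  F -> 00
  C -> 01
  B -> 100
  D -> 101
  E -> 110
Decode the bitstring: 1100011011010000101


Decoding step by step:
Bits 110 -> E
Bits 00 -> F
Bits 110 -> E
Bits 110 -> E
Bits 100 -> B
Bits 00 -> F
Bits 101 -> D


Decoded message: EFEEBFD


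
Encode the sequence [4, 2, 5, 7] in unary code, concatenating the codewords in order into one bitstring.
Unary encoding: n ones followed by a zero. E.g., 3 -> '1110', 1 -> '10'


Encode each number as n ones followed by a terminating 0:
  4 -> 11110 (5 bits)
  2 -> 110 (3 bits)
  5 -> 111110 (6 bits)
  7 -> 11111110 (8 bits)
Total length = 5 + 3 + 6 + 8 = 22 bits.

Unary([4, 2, 5, 7]) = 1111011011111011111110 (22 bits)


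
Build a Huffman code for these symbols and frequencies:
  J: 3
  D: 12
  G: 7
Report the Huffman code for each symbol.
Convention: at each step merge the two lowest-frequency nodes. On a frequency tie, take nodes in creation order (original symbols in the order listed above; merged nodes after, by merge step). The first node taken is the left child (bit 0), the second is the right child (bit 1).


Huffman tree construction:
Step 1: Merge J(3) + G(7) = 10
Step 2: Merge (J+G)(10) + D(12) = 22
Read each symbol's code off the tree from the root (left child = 0, right child = 1).

Codes:
  J: 00 (length 2)
  D: 1 (length 1)
  G: 01 (length 2)
Average code length: 32/22 = 1.4545 bits/symbol


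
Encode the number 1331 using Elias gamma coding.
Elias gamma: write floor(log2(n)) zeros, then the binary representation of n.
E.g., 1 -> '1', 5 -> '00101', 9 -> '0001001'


num_bits = floor(log2(1331)) + 1 = 11
leading_zeros = num_bits - 1 = 10
binary(1331) = 10100110011

Elias gamma(1331) = '0000000000' + '10100110011' = 000000000010100110011 (21 bits)


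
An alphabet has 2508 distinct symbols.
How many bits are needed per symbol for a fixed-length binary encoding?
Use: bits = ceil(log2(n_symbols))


log2(2508) = 11.2923
Bracket: 2^11 = 2048 < 2508 <= 2^12 = 4096
So ceil(log2(2508)) = 12

bits = ceil(log2(2508)) = ceil(11.2923) = 12 bits


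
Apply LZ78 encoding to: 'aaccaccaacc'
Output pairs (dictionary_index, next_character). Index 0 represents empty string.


LZ78 encoding steps:
Dictionary: {0: ''}
Step 1: w='' (idx 0), next='a' -> output (0, 'a'), add 'a' as idx 1
Step 2: w='a' (idx 1), next='c' -> output (1, 'c'), add 'ac' as idx 2
Step 3: w='' (idx 0), next='c' -> output (0, 'c'), add 'c' as idx 3
Step 4: w='ac' (idx 2), next='c' -> output (2, 'c'), add 'acc' as idx 4
Step 5: w='a' (idx 1), next='a' -> output (1, 'a'), add 'aa' as idx 5
Step 6: w='c' (idx 3), next='c' -> output (3, 'c'), add 'cc' as idx 6


Encoded: [(0, 'a'), (1, 'c'), (0, 'c'), (2, 'c'), (1, 'a'), (3, 'c')]


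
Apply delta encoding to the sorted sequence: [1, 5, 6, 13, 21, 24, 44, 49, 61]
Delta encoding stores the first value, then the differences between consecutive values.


First value: 1
Deltas:
  5 - 1 = 4
  6 - 5 = 1
  13 - 6 = 7
  21 - 13 = 8
  24 - 21 = 3
  44 - 24 = 20
  49 - 44 = 5
  61 - 49 = 12


Delta encoded: [1, 4, 1, 7, 8, 3, 20, 5, 12]


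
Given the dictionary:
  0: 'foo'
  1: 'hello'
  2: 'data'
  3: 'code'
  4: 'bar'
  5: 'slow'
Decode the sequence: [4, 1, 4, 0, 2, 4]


Look up each index in the dictionary:
  4 -> 'bar'
  1 -> 'hello'
  4 -> 'bar'
  0 -> 'foo'
  2 -> 'data'
  4 -> 'bar'

Decoded: "bar hello bar foo data bar"


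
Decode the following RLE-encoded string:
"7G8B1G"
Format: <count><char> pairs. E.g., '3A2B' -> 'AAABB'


Expanding each <count><char> pair:
  7G -> 'GGGGGGG'
  8B -> 'BBBBBBBB'
  1G -> 'G'

Decoded = GGGGGGGBBBBBBBBG


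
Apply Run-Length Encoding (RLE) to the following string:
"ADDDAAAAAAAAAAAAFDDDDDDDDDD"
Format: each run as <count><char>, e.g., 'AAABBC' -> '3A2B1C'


Scanning runs left to right:
  i=0: run of 'A' x 1 -> '1A'
  i=1: run of 'D' x 3 -> '3D'
  i=4: run of 'A' x 12 -> '12A'
  i=16: run of 'F' x 1 -> '1F'
  i=17: run of 'D' x 10 -> '10D'

RLE = 1A3D12A1F10D


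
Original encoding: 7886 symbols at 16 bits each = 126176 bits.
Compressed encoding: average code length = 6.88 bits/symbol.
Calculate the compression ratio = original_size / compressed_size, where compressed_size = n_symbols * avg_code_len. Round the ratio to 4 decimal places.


original_size = n_symbols * orig_bits = 7886 * 16 = 126176 bits
compressed_size = n_symbols * avg_code_len = 7886 * 6.88 = 54255.68 bits
ratio = original_size / compressed_size = 126176 / 54255.68 = 2.3256

Compression ratio = 2.3256


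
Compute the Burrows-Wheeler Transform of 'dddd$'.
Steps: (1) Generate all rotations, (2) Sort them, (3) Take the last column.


Rotations (sorted):
  0: $dddd -> last char: d
  1: d$ddd -> last char: d
  2: dd$dd -> last char: d
  3: ddd$d -> last char: d
  4: dddd$ -> last char: $


BWT = dddd$


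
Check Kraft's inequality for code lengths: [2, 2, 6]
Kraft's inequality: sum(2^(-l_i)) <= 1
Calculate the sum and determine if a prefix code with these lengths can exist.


Sum = 2^(-2) + 2^(-2) + 2^(-6)
    = 0.25 + 0.25 + 0.015625
    = 33/64 = 0.515625
Since 0.515625 <= 1, Kraft's inequality IS satisfied.
A prefix code with these lengths CAN exist.

Kraft sum = 0.515625. Satisfied.


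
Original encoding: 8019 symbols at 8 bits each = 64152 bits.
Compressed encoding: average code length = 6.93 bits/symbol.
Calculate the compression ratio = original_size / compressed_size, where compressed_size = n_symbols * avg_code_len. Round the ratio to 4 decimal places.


original_size = n_symbols * orig_bits = 8019 * 8 = 64152 bits
compressed_size = n_symbols * avg_code_len = 8019 * 6.93 = 55571.67 bits
ratio = original_size / compressed_size = 64152 / 55571.67 = 1.1544

Compression ratio = 1.1544


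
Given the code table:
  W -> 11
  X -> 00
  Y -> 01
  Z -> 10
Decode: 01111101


Decoding:
01 -> Y
11 -> W
11 -> W
01 -> Y


Result: YWWY


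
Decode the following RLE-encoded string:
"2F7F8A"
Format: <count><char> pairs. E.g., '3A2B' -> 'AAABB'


Expanding each <count><char> pair:
  2F -> 'FF'
  7F -> 'FFFFFFF'
  8A -> 'AAAAAAAA'

Decoded = FFFFFFFFFAAAAAAAA


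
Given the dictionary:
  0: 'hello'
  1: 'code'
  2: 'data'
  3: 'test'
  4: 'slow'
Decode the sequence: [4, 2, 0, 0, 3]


Look up each index in the dictionary:
  4 -> 'slow'
  2 -> 'data'
  0 -> 'hello'
  0 -> 'hello'
  3 -> 'test'

Decoded: "slow data hello hello test"


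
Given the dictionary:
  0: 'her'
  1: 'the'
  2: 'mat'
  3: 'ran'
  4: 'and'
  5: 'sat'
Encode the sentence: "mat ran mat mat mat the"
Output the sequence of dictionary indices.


Look up each word in the dictionary:
  'mat' -> 2
  'ran' -> 3
  'mat' -> 2
  'mat' -> 2
  'mat' -> 2
  'the' -> 1

Encoded: [2, 3, 2, 2, 2, 1]


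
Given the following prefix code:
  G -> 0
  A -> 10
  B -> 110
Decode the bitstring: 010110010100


Decoding step by step:
Bits 0 -> G
Bits 10 -> A
Bits 110 -> B
Bits 0 -> G
Bits 10 -> A
Bits 10 -> A
Bits 0 -> G


Decoded message: GABGAAG


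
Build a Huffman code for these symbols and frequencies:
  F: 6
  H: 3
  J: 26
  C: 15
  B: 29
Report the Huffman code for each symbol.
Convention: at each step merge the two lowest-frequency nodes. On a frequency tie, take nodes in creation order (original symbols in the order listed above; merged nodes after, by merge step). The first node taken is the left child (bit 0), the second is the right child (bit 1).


Huffman tree construction:
Step 1: Merge H(3) + F(6) = 9
Step 2: Merge (H+F)(9) + C(15) = 24
Step 3: Merge ((H+F)+C)(24) + J(26) = 50
Step 4: Merge B(29) + (((H+F)+C)+J)(50) = 79
Read each symbol's code off the tree from the root (left child = 0, right child = 1).

Codes:
  F: 1001 (length 4)
  H: 1000 (length 4)
  J: 11 (length 2)
  C: 101 (length 3)
  B: 0 (length 1)
Average code length: 162/79 = 2.0506 bits/symbol


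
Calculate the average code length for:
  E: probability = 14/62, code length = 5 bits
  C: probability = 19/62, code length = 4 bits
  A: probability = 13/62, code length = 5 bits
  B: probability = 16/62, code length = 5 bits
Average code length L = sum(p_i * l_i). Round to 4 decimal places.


Weighted contributions p_i * l_i:
  E: (14/62) * 5 = 70/62
  C: (19/62) * 4 = 76/62
  A: (13/62) * 5 = 65/62
  B: (16/62) * 5 = 80/62
Sum = (70 + 76 + 65 + 80)/62 = 291/62

L = 291/62 = 4.6935 bits/symbol


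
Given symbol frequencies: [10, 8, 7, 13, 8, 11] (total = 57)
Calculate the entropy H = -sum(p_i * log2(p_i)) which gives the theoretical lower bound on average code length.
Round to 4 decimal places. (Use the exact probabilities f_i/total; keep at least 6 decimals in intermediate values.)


Per-symbol terms -p_i * log2(p_i) with p_i = f_i/57:
  p = 10/57 = 0.175439: log2(p) = -2.510962, -p*log2(p) = 0.440520
  p = 8/57 = 0.140351: log2(p) = -2.832890, -p*log2(p) = 0.397599
  p = 7/57 = 0.122807: log2(p) = -3.025535, -p*log2(p) = 0.371557
  p = 13/57 = 0.228070: log2(p) = -2.132450, -p*log2(p) = 0.486348
  p = 8/57 = 0.140351: log2(p) = -2.832890, -p*log2(p) = 0.397599
  p = 11/57 = 0.192982: log2(p) = -2.373458, -p*log2(p) = 0.458036
H = 0.440520 + 0.397599 + 0.371557 + 0.486348 + 0.397599 + 0.458036 = 2.551659

H = 2.5517 bits/symbol


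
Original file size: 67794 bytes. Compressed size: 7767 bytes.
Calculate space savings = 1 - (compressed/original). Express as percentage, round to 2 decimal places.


ratio = compressed/original = 7767/67794 = 0.114568
savings = 1 - ratio = 1 - 0.114568 = 0.885432
as a percentage: 0.885432 * 100 = 88.54%

Space savings = 1 - 7767/67794 = 88.54%


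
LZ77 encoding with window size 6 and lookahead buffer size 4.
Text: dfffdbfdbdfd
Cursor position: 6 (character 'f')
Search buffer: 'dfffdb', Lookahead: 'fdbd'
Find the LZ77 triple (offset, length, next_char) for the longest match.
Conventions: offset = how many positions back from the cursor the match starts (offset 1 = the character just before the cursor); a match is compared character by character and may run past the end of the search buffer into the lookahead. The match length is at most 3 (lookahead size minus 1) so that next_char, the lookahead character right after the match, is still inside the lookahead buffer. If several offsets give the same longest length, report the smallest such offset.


Try each offset into the search buffer:
  offset=1 (pos 5, char 'b'): match length 0
  offset=2 (pos 4, char 'd'): match length 0
  offset=3 (pos 3, char 'f'): match length 3
  offset=4 (pos 2, char 'f'): match length 1
  offset=5 (pos 1, char 'f'): match length 1
  offset=6 (pos 0, char 'd'): match length 0
Longest match has length 3 at offset 3.
next_char = character at position 6 + 3 = 9 -> 'd'

Best match: offset=3, length=3 (matching 'fdb' starting at position 3)
LZ77 triple: (3, 3, 'd')


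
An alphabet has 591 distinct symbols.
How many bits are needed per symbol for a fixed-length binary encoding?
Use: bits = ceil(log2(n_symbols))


log2(591) = 9.207
Bracket: 2^9 = 512 < 591 <= 2^10 = 1024
So ceil(log2(591)) = 10

bits = ceil(log2(591)) = ceil(9.207) = 10 bits


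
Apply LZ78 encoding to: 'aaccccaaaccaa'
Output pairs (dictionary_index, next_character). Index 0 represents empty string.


LZ78 encoding steps:
Dictionary: {0: ''}
Step 1: w='' (idx 0), next='a' -> output (0, 'a'), add 'a' as idx 1
Step 2: w='a' (idx 1), next='c' -> output (1, 'c'), add 'ac' as idx 2
Step 3: w='' (idx 0), next='c' -> output (0, 'c'), add 'c' as idx 3
Step 4: w='c' (idx 3), next='c' -> output (3, 'c'), add 'cc' as idx 4
Step 5: w='a' (idx 1), next='a' -> output (1, 'a'), add 'aa' as idx 5
Step 6: w='ac' (idx 2), next='c' -> output (2, 'c'), add 'acc' as idx 6
Step 7: w='aa' (idx 5), end of input -> output (5, '')


Encoded: [(0, 'a'), (1, 'c'), (0, 'c'), (3, 'c'), (1, 'a'), (2, 'c'), (5, '')]


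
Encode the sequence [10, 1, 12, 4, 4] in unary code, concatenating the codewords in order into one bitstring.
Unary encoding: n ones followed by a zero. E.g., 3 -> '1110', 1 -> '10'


Encode each number as n ones followed by a terminating 0:
  10 -> 11111111110 (11 bits)
  1 -> 10 (2 bits)
  12 -> 1111111111110 (13 bits)
  4 -> 11110 (5 bits)
  4 -> 11110 (5 bits)
Total length = 11 + 2 + 13 + 5 + 5 = 36 bits.

Unary([10, 1, 12, 4, 4]) = 111111111101011111111111101111011110 (36 bits)


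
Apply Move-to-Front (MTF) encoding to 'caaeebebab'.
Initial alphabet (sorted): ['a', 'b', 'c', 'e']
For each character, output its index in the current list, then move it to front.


MTF encoding:
'c': index 2 in ['a', 'b', 'c', 'e'] -> ['c', 'a', 'b', 'e']
'a': index 1 in ['c', 'a', 'b', 'e'] -> ['a', 'c', 'b', 'e']
'a': index 0 in ['a', 'c', 'b', 'e'] -> ['a', 'c', 'b', 'e']
'e': index 3 in ['a', 'c', 'b', 'e'] -> ['e', 'a', 'c', 'b']
'e': index 0 in ['e', 'a', 'c', 'b'] -> ['e', 'a', 'c', 'b']
'b': index 3 in ['e', 'a', 'c', 'b'] -> ['b', 'e', 'a', 'c']
'e': index 1 in ['b', 'e', 'a', 'c'] -> ['e', 'b', 'a', 'c']
'b': index 1 in ['e', 'b', 'a', 'c'] -> ['b', 'e', 'a', 'c']
'a': index 2 in ['b', 'e', 'a', 'c'] -> ['a', 'b', 'e', 'c']
'b': index 1 in ['a', 'b', 'e', 'c'] -> ['b', 'a', 'e', 'c']


Output: [2, 1, 0, 3, 0, 3, 1, 1, 2, 1]


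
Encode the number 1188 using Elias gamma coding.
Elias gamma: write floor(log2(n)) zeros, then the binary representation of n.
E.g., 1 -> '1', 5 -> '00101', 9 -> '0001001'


num_bits = floor(log2(1188)) + 1 = 11
leading_zeros = num_bits - 1 = 10
binary(1188) = 10010100100

Elias gamma(1188) = '0000000000' + '10010100100' = 000000000010010100100 (21 bits)


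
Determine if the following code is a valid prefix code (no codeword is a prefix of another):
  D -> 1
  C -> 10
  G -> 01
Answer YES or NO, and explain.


Checking each pair (does one codeword prefix another?):
  D='1' vs C='10': prefix -- VIOLATION

NO -- this is NOT a valid prefix code. D (1) is a prefix of C (10).


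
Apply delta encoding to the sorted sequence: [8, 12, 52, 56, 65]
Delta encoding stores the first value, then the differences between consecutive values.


First value: 8
Deltas:
  12 - 8 = 4
  52 - 12 = 40
  56 - 52 = 4
  65 - 56 = 9


Delta encoded: [8, 4, 40, 4, 9]


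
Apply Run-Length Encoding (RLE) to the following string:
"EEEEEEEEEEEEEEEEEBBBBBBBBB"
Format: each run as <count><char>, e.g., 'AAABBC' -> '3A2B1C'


Scanning runs left to right:
  i=0: run of 'E' x 17 -> '17E'
  i=17: run of 'B' x 9 -> '9B'

RLE = 17E9B


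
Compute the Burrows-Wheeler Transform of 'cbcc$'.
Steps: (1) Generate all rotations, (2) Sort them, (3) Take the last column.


Rotations (sorted):
  0: $cbcc -> last char: c
  1: bcc$c -> last char: c
  2: c$cbc -> last char: c
  3: cbcc$ -> last char: $
  4: cc$cb -> last char: b


BWT = ccc$b


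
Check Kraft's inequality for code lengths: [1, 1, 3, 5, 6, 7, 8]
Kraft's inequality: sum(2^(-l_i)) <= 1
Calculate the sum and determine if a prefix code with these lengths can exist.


Sum = 2^(-1) + 2^(-1) + 2^(-3) + 2^(-5) + 2^(-6) + 2^(-7) + 2^(-8)
    = 0.5 + 0.5 + 0.125 + 0.03125 + 0.015625 + 0.0078125 + 0.00390625
    = 303/256 = 1.18359375
Since 1.18359375 > 1, Kraft's inequality is NOT satisfied.
A prefix code with these lengths CANNOT exist.

Kraft sum = 1.18359375. Not satisfied.


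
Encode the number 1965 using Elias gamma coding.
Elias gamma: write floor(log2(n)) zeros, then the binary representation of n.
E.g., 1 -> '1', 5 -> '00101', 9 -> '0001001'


num_bits = floor(log2(1965)) + 1 = 11
leading_zeros = num_bits - 1 = 10
binary(1965) = 11110101101

Elias gamma(1965) = '0000000000' + '11110101101' = 000000000011110101101 (21 bits)


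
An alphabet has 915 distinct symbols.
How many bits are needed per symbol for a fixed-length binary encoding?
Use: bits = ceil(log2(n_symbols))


log2(915) = 9.8376
Bracket: 2^9 = 512 < 915 <= 2^10 = 1024
So ceil(log2(915)) = 10

bits = ceil(log2(915)) = ceil(9.8376) = 10 bits


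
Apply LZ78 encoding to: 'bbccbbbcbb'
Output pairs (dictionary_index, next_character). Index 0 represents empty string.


LZ78 encoding steps:
Dictionary: {0: ''}
Step 1: w='' (idx 0), next='b' -> output (0, 'b'), add 'b' as idx 1
Step 2: w='b' (idx 1), next='c' -> output (1, 'c'), add 'bc' as idx 2
Step 3: w='' (idx 0), next='c' -> output (0, 'c'), add 'c' as idx 3
Step 4: w='b' (idx 1), next='b' -> output (1, 'b'), add 'bb' as idx 4
Step 5: w='bc' (idx 2), next='b' -> output (2, 'b'), add 'bcb' as idx 5
Step 6: w='b' (idx 1), end of input -> output (1, '')


Encoded: [(0, 'b'), (1, 'c'), (0, 'c'), (1, 'b'), (2, 'b'), (1, '')]


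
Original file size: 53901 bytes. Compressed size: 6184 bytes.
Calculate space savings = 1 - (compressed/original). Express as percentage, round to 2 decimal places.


ratio = compressed/original = 6184/53901 = 0.114729
savings = 1 - ratio = 1 - 0.114729 = 0.885271
as a percentage: 0.885271 * 100 = 88.53%

Space savings = 1 - 6184/53901 = 88.53%


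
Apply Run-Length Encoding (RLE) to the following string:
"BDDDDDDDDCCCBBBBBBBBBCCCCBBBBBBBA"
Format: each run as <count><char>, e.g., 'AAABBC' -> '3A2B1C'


Scanning runs left to right:
  i=0: run of 'B' x 1 -> '1B'
  i=1: run of 'D' x 8 -> '8D'
  i=9: run of 'C' x 3 -> '3C'
  i=12: run of 'B' x 9 -> '9B'
  i=21: run of 'C' x 4 -> '4C'
  i=25: run of 'B' x 7 -> '7B'
  i=32: run of 'A' x 1 -> '1A'

RLE = 1B8D3C9B4C7B1A


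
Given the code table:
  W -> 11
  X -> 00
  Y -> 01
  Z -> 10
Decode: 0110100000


Decoding:
01 -> Y
10 -> Z
10 -> Z
00 -> X
00 -> X


Result: YZZXX


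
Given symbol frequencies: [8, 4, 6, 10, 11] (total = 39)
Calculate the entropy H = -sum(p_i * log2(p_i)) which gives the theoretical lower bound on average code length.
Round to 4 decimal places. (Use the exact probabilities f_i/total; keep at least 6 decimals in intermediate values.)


Per-symbol terms -p_i * log2(p_i) with p_i = f_i/39:
  p = 8/39 = 0.205128: log2(p) = -2.285402, -p*log2(p) = 0.468800
  p = 4/39 = 0.102564: log2(p) = -3.285402, -p*log2(p) = 0.336964
  p = 6/39 = 0.153846: log2(p) = -2.700440, -p*log2(p) = 0.415452
  p = 10/39 = 0.256410: log2(p) = -1.963474, -p*log2(p) = 0.503455
  p = 11/39 = 0.282051: log2(p) = -1.825971, -p*log2(p) = 0.515017
H = 0.468800 + 0.336964 + 0.415452 + 0.503455 + 0.515017 = 2.239688

H = 2.2397 bits/symbol


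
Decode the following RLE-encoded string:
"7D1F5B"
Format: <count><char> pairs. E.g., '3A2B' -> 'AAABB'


Expanding each <count><char> pair:
  7D -> 'DDDDDDD'
  1F -> 'F'
  5B -> 'BBBBB'

Decoded = DDDDDDDFBBBBB


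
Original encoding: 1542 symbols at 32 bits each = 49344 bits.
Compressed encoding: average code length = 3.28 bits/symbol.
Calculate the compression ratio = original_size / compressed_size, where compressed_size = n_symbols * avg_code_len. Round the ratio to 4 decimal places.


original_size = n_symbols * orig_bits = 1542 * 32 = 49344 bits
compressed_size = n_symbols * avg_code_len = 1542 * 3.28 = 5057.76 bits
ratio = original_size / compressed_size = 49344 / 5057.76 = 9.7561

Compression ratio = 9.7561


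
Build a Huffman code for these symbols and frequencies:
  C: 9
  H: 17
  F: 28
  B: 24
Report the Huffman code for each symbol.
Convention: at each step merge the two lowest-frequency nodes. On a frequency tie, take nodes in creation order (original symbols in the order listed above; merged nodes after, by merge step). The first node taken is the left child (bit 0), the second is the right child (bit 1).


Huffman tree construction:
Step 1: Merge C(9) + H(17) = 26
Step 2: Merge B(24) + (C+H)(26) = 50
Step 3: Merge F(28) + (B+(C+H))(50) = 78
Read each symbol's code off the tree from the root (left child = 0, right child = 1).

Codes:
  C: 110 (length 3)
  H: 111 (length 3)
  F: 0 (length 1)
  B: 10 (length 2)
Average code length: 154/78 = 1.9744 bits/symbol


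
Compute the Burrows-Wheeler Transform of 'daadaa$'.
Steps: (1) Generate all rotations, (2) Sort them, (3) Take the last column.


Rotations (sorted):
  0: $daadaa -> last char: a
  1: a$daada -> last char: a
  2: aa$daad -> last char: d
  3: aadaa$d -> last char: d
  4: adaa$da -> last char: a
  5: daa$daa -> last char: a
  6: daadaa$ -> last char: $


BWT = aaddaa$


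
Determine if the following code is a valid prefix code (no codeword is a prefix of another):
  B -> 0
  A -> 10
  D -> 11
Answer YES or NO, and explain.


Checking each pair (does one codeword prefix another?):
  B='0' vs A='10': no prefix
  B='0' vs D='11': no prefix
  A='10' vs B='0': no prefix
  A='10' vs D='11': no prefix
  D='11' vs B='0': no prefix
  D='11' vs A='10': no prefix
No violation found over all pairs.

YES -- this is a valid prefix code. No codeword is a prefix of any other codeword.


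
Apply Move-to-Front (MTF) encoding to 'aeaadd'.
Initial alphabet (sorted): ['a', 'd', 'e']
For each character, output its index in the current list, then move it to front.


MTF encoding:
'a': index 0 in ['a', 'd', 'e'] -> ['a', 'd', 'e']
'e': index 2 in ['a', 'd', 'e'] -> ['e', 'a', 'd']
'a': index 1 in ['e', 'a', 'd'] -> ['a', 'e', 'd']
'a': index 0 in ['a', 'e', 'd'] -> ['a', 'e', 'd']
'd': index 2 in ['a', 'e', 'd'] -> ['d', 'a', 'e']
'd': index 0 in ['d', 'a', 'e'] -> ['d', 'a', 'e']


Output: [0, 2, 1, 0, 2, 0]


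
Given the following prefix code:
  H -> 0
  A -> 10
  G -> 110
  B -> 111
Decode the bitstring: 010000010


Decoding step by step:
Bits 0 -> H
Bits 10 -> A
Bits 0 -> H
Bits 0 -> H
Bits 0 -> H
Bits 0 -> H
Bits 10 -> A


Decoded message: HAHHHHA


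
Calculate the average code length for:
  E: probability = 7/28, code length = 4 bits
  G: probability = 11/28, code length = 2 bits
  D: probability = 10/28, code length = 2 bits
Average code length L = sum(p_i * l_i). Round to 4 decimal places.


Weighted contributions p_i * l_i:
  E: (7/28) * 4 = 28/28
  G: (11/28) * 2 = 22/28
  D: (10/28) * 2 = 20/28
Sum = (28 + 22 + 20)/28 = 70/28

L = 70/28 = 2.5000 bits/symbol


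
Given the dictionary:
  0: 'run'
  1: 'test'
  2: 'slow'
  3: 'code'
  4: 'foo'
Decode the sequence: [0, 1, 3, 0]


Look up each index in the dictionary:
  0 -> 'run'
  1 -> 'test'
  3 -> 'code'
  0 -> 'run'

Decoded: "run test code run"


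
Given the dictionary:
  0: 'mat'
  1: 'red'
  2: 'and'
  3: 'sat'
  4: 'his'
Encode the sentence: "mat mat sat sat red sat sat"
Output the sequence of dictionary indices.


Look up each word in the dictionary:
  'mat' -> 0
  'mat' -> 0
  'sat' -> 3
  'sat' -> 3
  'red' -> 1
  'sat' -> 3
  'sat' -> 3

Encoded: [0, 0, 3, 3, 1, 3, 3]


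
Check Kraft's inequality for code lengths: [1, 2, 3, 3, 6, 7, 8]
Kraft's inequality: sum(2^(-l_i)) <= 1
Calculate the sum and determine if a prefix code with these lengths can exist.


Sum = 2^(-1) + 2^(-2) + 2^(-3) + 2^(-3) + 2^(-6) + 2^(-7) + 2^(-8)
    = 0.5 + 0.25 + 0.125 + 0.125 + 0.015625 + 0.0078125 + 0.00390625
    = 263/256 = 1.02734375
Since 1.02734375 > 1, Kraft's inequality is NOT satisfied.
A prefix code with these lengths CANNOT exist.

Kraft sum = 1.02734375. Not satisfied.


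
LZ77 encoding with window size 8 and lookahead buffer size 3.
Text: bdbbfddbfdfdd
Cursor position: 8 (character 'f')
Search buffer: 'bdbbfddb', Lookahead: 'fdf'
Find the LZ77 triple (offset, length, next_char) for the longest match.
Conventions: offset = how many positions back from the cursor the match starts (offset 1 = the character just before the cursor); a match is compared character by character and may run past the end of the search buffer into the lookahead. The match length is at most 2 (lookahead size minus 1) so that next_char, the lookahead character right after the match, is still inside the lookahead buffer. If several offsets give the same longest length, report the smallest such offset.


Try each offset into the search buffer:
  offset=1 (pos 7, char 'b'): match length 0
  offset=2 (pos 6, char 'd'): match length 0
  offset=3 (pos 5, char 'd'): match length 0
  offset=4 (pos 4, char 'f'): match length 2
  offset=5 (pos 3, char 'b'): match length 0
  offset=6 (pos 2, char 'b'): match length 0
  offset=7 (pos 1, char 'd'): match length 0
  offset=8 (pos 0, char 'b'): match length 0
Longest match has length 2 at offset 4.
next_char = character at position 8 + 2 = 10 -> 'f'

Best match: offset=4, length=2 (matching 'fd' starting at position 4)
LZ77 triple: (4, 2, 'f')


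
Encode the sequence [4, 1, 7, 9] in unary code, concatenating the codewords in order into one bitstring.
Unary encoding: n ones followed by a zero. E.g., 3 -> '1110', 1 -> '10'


Encode each number as n ones followed by a terminating 0:
  4 -> 11110 (5 bits)
  1 -> 10 (2 bits)
  7 -> 11111110 (8 bits)
  9 -> 1111111110 (10 bits)
Total length = 5 + 2 + 8 + 10 = 25 bits.

Unary([4, 1, 7, 9]) = 1111010111111101111111110 (25 bits)


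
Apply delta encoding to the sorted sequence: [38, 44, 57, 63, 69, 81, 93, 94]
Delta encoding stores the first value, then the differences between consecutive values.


First value: 38
Deltas:
  44 - 38 = 6
  57 - 44 = 13
  63 - 57 = 6
  69 - 63 = 6
  81 - 69 = 12
  93 - 81 = 12
  94 - 93 = 1


Delta encoded: [38, 6, 13, 6, 6, 12, 12, 1]


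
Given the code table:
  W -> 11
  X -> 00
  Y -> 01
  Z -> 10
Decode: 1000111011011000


Decoding:
10 -> Z
00 -> X
11 -> W
10 -> Z
11 -> W
01 -> Y
10 -> Z
00 -> X


Result: ZXWZWYZX


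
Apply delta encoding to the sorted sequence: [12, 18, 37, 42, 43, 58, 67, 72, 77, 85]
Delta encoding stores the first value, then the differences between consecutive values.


First value: 12
Deltas:
  18 - 12 = 6
  37 - 18 = 19
  42 - 37 = 5
  43 - 42 = 1
  58 - 43 = 15
  67 - 58 = 9
  72 - 67 = 5
  77 - 72 = 5
  85 - 77 = 8


Delta encoded: [12, 6, 19, 5, 1, 15, 9, 5, 5, 8]


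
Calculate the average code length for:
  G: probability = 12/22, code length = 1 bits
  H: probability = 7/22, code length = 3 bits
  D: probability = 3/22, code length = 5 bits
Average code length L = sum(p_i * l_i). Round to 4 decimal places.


Weighted contributions p_i * l_i:
  G: (12/22) * 1 = 12/22
  H: (7/22) * 3 = 21/22
  D: (3/22) * 5 = 15/22
Sum = (12 + 21 + 15)/22 = 48/22

L = 48/22 = 2.1818 bits/symbol
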